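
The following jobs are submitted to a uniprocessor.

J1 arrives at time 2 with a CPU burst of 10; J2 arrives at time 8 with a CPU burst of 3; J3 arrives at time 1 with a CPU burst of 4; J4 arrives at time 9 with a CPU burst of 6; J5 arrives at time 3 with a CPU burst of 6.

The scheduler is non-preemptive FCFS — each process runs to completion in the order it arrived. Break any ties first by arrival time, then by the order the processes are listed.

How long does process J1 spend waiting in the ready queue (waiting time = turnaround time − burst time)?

Timeline: | idle 0-1 | J3 1-5 | J1 5-15 | J5 15-21 | J2 21-24 | J4 24-30 |
Completion: J1=15  J2=24  J3=5  J4=30  J5=21
Turnaround (C−A): J1=13  J2=16  J3=4  J4=21  J5=18
Waiting(J1) = turnaround − burst = 13 − 10 = 3

3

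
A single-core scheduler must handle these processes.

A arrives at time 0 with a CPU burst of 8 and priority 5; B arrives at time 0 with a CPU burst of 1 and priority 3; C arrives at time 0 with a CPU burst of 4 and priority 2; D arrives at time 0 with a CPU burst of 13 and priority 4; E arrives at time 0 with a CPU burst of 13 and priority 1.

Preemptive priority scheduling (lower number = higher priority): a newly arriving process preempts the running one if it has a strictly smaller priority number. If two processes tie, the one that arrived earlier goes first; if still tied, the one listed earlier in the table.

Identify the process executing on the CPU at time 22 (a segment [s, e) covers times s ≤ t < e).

Timeline: | E 0-13 | C 13-17 | B 17-18 | D 18-31 | A 31-39 |
Completion: A=39  B=18  C=17  D=31  E=13

D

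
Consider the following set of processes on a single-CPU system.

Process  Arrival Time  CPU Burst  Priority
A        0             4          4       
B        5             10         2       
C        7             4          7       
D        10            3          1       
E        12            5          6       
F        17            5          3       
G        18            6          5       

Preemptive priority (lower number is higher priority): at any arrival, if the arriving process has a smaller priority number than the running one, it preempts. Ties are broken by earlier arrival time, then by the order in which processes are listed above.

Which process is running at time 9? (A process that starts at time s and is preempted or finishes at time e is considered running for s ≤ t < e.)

Timeline: | A 0-4 | idle 4-5 | B 5-10 | D 10-13 | B 13-18 | F 18-23 | G 23-29 | E 29-34 | C 34-38 |
Completion: A=4  B=18  C=38  D=13  E=34  F=23  G=29
Turnaround (C−A): A=4  B=13  C=31  D=3  E=22  F=6  G=11

B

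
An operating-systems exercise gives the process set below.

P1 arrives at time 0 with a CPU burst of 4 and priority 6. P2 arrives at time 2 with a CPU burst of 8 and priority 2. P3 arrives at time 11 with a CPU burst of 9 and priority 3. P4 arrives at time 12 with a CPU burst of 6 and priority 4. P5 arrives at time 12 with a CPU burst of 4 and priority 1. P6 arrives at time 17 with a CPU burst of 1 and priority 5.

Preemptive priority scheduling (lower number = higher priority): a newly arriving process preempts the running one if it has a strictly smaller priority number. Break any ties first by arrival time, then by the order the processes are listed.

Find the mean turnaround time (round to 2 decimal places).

Gantt: | P1 0-2 | P2 2-10 | P1 10-11 | P3 11-12 | P5 12-16 | P3 16-24 | P4 24-30 | P6 30-31 | P1 31-32 |
Completion: P1=32  P2=10  P3=24  P4=30  P5=16  P6=31
Turnaround times: P1=32, P2=8, P3=13, P4=18, P5=4, P6=14
Average turnaround = (32+8+13+18+4+14) / 6 = 89/6 = 14.83

14.83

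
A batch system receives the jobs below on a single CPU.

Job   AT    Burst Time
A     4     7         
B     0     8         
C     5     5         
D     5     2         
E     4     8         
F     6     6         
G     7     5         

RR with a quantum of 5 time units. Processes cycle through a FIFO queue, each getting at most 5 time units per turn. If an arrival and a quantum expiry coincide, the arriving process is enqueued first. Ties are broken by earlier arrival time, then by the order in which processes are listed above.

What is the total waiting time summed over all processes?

148

Timeline: | B 0-5 | A 5-10 | E 10-15 | C 15-20 | D 20-22 | B 22-25 | F 25-30 | G 30-35 | A 35-37 | E 37-40 | F 40-41 |
Completion: A=37  B=25  C=20  D=22  E=40  F=41  G=35
Turnaround (C−A): A=33  B=25  C=15  D=17  E=36  F=35  G=28
Waiting = turnaround − burst: A=26, B=17, C=10, D=15, E=28, F=29, G=23
Total waiting = 26 + 17 + 10 + 15 + 28 + 29 + 23 = 148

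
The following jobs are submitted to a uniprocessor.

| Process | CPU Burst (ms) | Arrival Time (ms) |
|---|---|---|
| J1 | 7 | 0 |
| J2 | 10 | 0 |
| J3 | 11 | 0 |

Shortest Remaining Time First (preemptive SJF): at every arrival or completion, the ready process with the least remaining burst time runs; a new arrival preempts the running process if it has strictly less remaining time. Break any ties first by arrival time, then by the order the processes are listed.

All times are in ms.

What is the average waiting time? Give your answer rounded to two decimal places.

Schedule: | J1 0-7 | J2 7-17 | J3 17-28 |
Completion: J1=7  J2=17  J3=28
Turnaround (C−A): J1=7  J2=17  J3=28
Waiting times: J1=0, J2=7, J3=17
Average waiting = (0+7+17) / 3 = 24/3 = 8.00

8.00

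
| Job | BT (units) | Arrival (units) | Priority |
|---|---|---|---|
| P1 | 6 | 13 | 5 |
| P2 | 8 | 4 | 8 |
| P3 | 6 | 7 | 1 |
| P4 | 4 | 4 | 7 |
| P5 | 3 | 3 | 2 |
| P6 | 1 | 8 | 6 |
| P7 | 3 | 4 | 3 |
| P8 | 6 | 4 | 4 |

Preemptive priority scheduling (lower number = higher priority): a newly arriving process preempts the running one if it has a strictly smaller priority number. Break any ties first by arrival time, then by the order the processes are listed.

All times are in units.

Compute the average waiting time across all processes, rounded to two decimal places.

12.25

Gantt: | idle 0-3 | P5 3-6 | P7 6-7 | P3 7-13 | P7 13-15 | P8 15-21 | P1 21-27 | P6 27-28 | P4 28-32 | P2 32-40 |
Completion: P1=27  P2=40  P3=13  P4=32  P5=6  P6=28  P7=15  P8=21
Turnaround (C−A): P1=14  P2=36  P3=6  P4=28  P5=3  P6=20  P7=11  P8=17
Waiting times: P1=8, P2=28, P3=0, P4=24, P5=0, P6=19, P7=8, P8=11
Average waiting = (8+28+0+24+0+19+8+11) / 8 = 98/8 = 12.25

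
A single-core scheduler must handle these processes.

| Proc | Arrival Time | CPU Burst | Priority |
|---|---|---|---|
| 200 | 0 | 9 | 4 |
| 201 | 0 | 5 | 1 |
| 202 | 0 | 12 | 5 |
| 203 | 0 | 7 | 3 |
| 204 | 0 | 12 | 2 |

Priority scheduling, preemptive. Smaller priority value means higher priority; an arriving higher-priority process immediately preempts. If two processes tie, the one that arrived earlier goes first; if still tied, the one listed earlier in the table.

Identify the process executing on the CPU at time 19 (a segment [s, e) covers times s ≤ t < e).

Timeline: | 201 0-5 | 204 5-17 | 203 17-24 | 200 24-33 | 202 33-45 |
Completion: 200=33  201=5  202=45  203=24  204=17
Turnaround (C−A): 200=33  201=5  202=45  203=24  204=17

203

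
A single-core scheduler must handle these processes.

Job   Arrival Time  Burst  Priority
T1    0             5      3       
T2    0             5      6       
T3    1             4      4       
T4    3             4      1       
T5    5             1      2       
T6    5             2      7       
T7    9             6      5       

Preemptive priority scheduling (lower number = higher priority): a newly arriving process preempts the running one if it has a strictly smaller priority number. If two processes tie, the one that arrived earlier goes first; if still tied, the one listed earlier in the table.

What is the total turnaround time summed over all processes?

Schedule: | T1 0-3 | T4 3-7 | T5 7-8 | T1 8-10 | T3 10-14 | T7 14-20 | T2 20-25 | T6 25-27 |
Completion: T1=10  T2=25  T3=14  T4=7  T5=8  T6=27  T7=20
Turnaround (C−A): T1=10  T2=25  T3=13  T4=4  T5=3  T6=22  T7=11
Turnaround = completion − arrival: T1=10, T2=25, T3=13, T4=4, T5=3, T6=22, T7=11
Total turnaround = 10 + 25 + 13 + 4 + 3 + 22 + 11 = 88

88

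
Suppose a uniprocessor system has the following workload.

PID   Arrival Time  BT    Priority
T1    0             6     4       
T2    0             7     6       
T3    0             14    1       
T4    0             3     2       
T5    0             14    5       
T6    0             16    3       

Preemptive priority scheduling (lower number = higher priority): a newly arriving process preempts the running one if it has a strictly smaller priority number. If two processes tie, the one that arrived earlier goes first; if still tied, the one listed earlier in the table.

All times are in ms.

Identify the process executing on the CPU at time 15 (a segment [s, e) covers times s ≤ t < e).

T4

Timeline: | T3 0-14 | T4 14-17 | T6 17-33 | T1 33-39 | T5 39-53 | T2 53-60 |
Completion: T1=39  T2=60  T3=14  T4=17  T5=53  T6=33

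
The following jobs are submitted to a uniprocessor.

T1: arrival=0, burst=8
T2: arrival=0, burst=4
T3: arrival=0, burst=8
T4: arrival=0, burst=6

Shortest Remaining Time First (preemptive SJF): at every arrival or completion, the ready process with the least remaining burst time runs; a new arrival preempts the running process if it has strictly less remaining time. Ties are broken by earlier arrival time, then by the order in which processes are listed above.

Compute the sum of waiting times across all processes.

Gantt: | T2 0-4 | T4 4-10 | T1 10-18 | T3 18-26 |
Completion: T1=18  T2=4  T3=26  T4=10
Waiting = turnaround − burst: T1=10, T2=0, T3=18, T4=4
Total waiting = 10 + 0 + 18 + 4 = 32

32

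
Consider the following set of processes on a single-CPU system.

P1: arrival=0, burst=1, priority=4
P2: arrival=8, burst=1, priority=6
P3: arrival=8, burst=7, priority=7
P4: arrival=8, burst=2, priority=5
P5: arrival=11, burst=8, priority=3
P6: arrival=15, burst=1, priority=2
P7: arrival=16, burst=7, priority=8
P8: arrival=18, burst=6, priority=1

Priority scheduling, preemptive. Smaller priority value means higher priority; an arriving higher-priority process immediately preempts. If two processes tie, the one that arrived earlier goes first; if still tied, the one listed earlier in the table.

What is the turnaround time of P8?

Schedule: | P1 0-1 | idle 1-8 | P4 8-10 | P2 10-11 | P5 11-15 | P6 15-16 | P5 16-18 | P8 18-24 | P5 24-26 | P3 26-33 | P7 33-40 |
Completion: P1=1  P2=11  P3=33  P4=10  P5=26  P6=16  P7=40  P8=24
Turnaround (C−A): P1=1  P2=3  P3=25  P4=2  P5=15  P6=1  P7=24  P8=6
Turnaround(P8) = completion − arrival = 24 − 18 = 6

6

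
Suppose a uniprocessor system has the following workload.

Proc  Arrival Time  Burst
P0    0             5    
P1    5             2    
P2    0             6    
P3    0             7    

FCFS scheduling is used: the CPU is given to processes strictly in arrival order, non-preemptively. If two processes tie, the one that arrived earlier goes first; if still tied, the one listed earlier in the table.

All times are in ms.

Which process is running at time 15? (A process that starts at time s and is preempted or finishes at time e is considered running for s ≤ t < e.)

P3

Timeline: | P0 0-5 | P2 5-11 | P3 11-18 | P1 18-20 |
Completion: P0=5  P1=20  P2=11  P3=18
Turnaround (C−A): P0=5  P1=15  P2=11  P3=18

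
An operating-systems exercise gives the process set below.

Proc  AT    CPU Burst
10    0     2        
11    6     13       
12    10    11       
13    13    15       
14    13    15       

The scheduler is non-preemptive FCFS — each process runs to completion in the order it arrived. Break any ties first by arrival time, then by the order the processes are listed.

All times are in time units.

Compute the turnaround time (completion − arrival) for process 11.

13

Schedule: | 10 0-2 | idle 2-6 | 11 6-19 | 12 19-30 | 13 30-45 | 14 45-60 |
Completion: 10=2  11=19  12=30  13=45  14=60
Turnaround (C−A): 10=2  11=13  12=20  13=32  14=47
Turnaround(11) = completion − arrival = 19 − 6 = 13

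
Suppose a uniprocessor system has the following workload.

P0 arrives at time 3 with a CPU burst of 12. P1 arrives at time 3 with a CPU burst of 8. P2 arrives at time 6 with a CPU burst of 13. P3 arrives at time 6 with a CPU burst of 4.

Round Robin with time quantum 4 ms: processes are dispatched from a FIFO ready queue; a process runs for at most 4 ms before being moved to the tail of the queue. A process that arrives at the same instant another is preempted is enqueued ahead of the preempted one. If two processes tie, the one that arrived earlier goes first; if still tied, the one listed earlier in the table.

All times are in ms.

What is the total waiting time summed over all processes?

Schedule: | idle 0-3 | P0 3-7 | P1 7-11 | P2 11-15 | P3 15-19 | P0 19-23 | P1 23-27 | P2 27-31 | P0 31-35 | P2 35-40 |
Completion: P0=35  P1=27  P2=40  P3=19
Turnaround (C−A): P0=32  P1=24  P2=34  P3=13
Waiting = turnaround − burst: P0=20, P1=16, P2=21, P3=9
Total waiting = 20 + 16 + 21 + 9 = 66

66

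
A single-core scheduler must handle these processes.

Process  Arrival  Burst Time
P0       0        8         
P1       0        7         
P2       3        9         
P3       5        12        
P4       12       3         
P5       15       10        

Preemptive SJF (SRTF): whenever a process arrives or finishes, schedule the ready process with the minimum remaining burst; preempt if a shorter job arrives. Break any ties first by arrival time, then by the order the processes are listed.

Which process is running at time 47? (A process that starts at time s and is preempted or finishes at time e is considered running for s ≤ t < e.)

Schedule: | P1 0-7 | P0 7-15 | P4 15-18 | P2 18-27 | P5 27-37 | P3 37-49 |
Completion: P0=15  P1=7  P2=27  P3=49  P4=18  P5=37
Turnaround (C−A): P0=15  P1=7  P2=24  P3=44  P4=6  P5=22

P3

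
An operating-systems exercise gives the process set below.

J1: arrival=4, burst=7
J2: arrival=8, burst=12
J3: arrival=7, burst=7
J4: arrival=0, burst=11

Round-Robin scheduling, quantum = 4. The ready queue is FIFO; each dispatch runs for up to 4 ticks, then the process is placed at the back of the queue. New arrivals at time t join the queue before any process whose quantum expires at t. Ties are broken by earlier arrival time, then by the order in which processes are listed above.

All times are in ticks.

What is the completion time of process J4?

26

Schedule: | J4 0-4 | J1 4-8 | J4 8-12 | J3 12-16 | J2 16-20 | J1 20-23 | J4 23-26 | J3 26-29 | J2 29-37 |
Completion: J1=23  J2=37  J3=29  J4=26
Turnaround (C−A): J1=19  J2=29  J3=22  J4=26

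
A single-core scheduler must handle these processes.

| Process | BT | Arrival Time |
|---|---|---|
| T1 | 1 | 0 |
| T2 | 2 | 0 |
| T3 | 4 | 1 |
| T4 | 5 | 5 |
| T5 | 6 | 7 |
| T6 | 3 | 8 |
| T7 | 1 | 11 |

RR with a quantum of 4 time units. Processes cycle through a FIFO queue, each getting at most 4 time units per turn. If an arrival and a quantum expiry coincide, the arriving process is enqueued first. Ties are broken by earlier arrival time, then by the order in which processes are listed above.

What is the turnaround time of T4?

15

Timeline: | T1 0-1 | T2 1-3 | T3 3-7 | T4 7-11 | T5 11-15 | T6 15-18 | T7 18-19 | T4 19-20 | T5 20-22 |
Completion: T1=1  T2=3  T3=7  T4=20  T5=22  T6=18  T7=19
Turnaround (C−A): T1=1  T2=3  T3=6  T4=15  T5=15  T6=10  T7=8
Turnaround(T4) = completion − arrival = 20 − 5 = 15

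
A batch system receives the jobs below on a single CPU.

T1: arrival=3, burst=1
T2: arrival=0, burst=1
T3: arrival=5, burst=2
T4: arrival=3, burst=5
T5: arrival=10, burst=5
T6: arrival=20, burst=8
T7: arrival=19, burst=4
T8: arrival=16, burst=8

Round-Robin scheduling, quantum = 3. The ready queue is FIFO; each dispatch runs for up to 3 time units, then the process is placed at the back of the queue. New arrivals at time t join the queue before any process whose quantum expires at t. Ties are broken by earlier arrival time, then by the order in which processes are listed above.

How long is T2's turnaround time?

Timeline: | T2 0-1 | idle 1-3 | T1 3-4 | T4 4-7 | T3 7-9 | T4 9-11 | T5 11-16 | T8 16-19 | T7 19-22 | T8 22-25 | T6 25-28 | T7 28-29 | T8 29-31 | T6 31-36 |
Completion: T1=4  T2=1  T3=9  T4=11  T5=16  T6=36  T7=29  T8=31
Turnaround(T2) = completion − arrival = 1 − 0 = 1

1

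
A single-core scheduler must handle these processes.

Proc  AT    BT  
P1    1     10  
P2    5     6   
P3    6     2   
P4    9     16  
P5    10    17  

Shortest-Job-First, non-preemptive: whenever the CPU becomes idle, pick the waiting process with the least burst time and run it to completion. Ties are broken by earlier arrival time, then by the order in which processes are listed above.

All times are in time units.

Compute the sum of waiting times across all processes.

48

Schedule: | idle 0-1 | P1 1-11 | P3 11-13 | P2 13-19 | P4 19-35 | P5 35-52 |
Completion: P1=11  P2=19  P3=13  P4=35  P5=52
Turnaround (C−A): P1=10  P2=14  P3=7  P4=26  P5=42
Waiting = turnaround − burst: P1=0, P2=8, P3=5, P4=10, P5=25
Total waiting = 0 + 8 + 5 + 10 + 25 = 48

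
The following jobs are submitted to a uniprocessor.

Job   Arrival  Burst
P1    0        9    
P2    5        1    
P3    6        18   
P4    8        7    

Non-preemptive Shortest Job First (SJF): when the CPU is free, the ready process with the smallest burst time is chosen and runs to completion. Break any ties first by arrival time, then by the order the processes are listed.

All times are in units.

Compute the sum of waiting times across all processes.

Timeline: | P1 0-9 | P2 9-10 | P4 10-17 | P3 17-35 |
Completion: P1=9  P2=10  P3=35  P4=17
Waiting = turnaround − burst: P1=0, P2=4, P3=11, P4=2
Total waiting = 0 + 4 + 11 + 2 = 17

17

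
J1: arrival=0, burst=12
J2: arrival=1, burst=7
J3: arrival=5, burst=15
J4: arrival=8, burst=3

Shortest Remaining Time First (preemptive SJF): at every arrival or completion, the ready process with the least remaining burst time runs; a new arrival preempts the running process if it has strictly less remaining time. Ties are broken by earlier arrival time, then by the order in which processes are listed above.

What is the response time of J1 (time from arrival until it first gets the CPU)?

Schedule: | J1 0-1 | J2 1-8 | J4 8-11 | J1 11-22 | J3 22-37 |
Completion: J1=22  J2=8  J3=37  J4=11
Turnaround (C−A): J1=22  J2=7  J3=32  J4=3
Response(J1) = first start − arrival = 0 − 0 = 0

0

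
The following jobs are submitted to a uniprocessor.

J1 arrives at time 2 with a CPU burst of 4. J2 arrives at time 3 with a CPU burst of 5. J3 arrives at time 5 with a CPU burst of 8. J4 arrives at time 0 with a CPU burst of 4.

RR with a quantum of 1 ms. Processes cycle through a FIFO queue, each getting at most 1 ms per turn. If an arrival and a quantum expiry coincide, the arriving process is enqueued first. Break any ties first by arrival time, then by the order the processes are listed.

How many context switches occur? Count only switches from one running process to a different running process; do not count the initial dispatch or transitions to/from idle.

Gantt: | J4 0-2 | J1 2-3 | J4 3-4 | J2 4-5 | J1 5-6 | J4 6-7 | J3 7-8 | J2 8-9 | J1 9-10 | J3 10-11 | J2 11-12 | J1 12-13 | J3 13-14 | J2 14-15 | J3 15-16 | J2 16-17 | J3 17-21 |
Completion: J1=13  J2=17  J3=21  J4=7
Turnaround (C−A): J1=11  J2=14  J3=16  J4=7

16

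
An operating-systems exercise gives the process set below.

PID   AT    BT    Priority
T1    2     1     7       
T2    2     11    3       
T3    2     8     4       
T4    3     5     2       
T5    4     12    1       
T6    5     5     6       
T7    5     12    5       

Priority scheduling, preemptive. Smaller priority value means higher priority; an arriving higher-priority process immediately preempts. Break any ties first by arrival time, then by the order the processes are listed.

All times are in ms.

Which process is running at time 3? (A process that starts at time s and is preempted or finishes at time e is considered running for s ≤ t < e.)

Schedule: | idle 0-2 | T2 2-3 | T4 3-4 | T5 4-16 | T4 16-20 | T2 20-30 | T3 30-38 | T7 38-50 | T6 50-55 | T1 55-56 |
Completion: T1=56  T2=30  T3=38  T4=20  T5=16  T6=55  T7=50
Turnaround (C−A): T1=54  T2=28  T3=36  T4=17  T5=12  T6=50  T7=45

T4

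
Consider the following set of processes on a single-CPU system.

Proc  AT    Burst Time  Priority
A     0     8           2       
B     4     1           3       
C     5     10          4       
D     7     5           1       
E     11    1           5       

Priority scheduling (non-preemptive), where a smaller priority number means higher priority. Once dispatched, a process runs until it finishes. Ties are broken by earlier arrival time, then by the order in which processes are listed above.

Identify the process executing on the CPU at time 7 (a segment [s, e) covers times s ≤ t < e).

Gantt: | A 0-8 | D 8-13 | B 13-14 | C 14-24 | E 24-25 |
Completion: A=8  B=14  C=24  D=13  E=25
Turnaround (C−A): A=8  B=10  C=19  D=6  E=14

A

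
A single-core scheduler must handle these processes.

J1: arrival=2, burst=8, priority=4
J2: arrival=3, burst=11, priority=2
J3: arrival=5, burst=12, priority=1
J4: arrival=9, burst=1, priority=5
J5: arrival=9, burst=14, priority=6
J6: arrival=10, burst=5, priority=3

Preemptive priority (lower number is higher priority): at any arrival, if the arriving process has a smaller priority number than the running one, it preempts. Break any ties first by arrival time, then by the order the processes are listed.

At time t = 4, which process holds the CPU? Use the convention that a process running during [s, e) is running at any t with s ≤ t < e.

Timeline: | idle 0-2 | J1 2-3 | J2 3-5 | J3 5-17 | J2 17-26 | J6 26-31 | J1 31-38 | J4 38-39 | J5 39-53 |
Completion: J1=38  J2=26  J3=17  J4=39  J5=53  J6=31

J2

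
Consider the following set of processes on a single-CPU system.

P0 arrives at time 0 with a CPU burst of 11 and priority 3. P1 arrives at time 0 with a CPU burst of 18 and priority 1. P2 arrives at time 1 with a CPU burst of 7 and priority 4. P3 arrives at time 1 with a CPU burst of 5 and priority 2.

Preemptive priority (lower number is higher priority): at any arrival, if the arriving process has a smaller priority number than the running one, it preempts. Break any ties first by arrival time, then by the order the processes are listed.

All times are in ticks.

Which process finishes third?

P0

Gantt: | P1 0-18 | P3 18-23 | P0 23-34 | P2 34-41 |
Completion: P0=34  P1=18  P2=41  P3=23
Turnaround (C−A): P0=34  P1=18  P2=40  P3=22
Finish order: P1 → P3 → P0 → P2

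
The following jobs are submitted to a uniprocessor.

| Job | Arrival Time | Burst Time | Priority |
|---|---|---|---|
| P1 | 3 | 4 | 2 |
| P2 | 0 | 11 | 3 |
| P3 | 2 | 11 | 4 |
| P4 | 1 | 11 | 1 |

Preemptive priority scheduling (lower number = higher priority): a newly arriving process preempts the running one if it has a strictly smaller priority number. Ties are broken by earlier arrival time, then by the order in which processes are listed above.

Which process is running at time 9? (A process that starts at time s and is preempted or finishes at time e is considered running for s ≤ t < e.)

Timeline: | P2 0-1 | P4 1-12 | P1 12-16 | P2 16-26 | P3 26-37 |
Completion: P1=16  P2=26  P3=37  P4=12
Turnaround (C−A): P1=13  P2=26  P3=35  P4=11

P4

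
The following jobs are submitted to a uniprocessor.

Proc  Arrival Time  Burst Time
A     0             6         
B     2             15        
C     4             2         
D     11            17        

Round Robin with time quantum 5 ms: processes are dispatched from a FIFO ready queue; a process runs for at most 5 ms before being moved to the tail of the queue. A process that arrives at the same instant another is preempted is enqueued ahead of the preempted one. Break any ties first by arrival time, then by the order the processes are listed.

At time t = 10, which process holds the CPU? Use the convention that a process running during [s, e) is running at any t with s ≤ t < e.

Schedule: | A 0-5 | B 5-10 | C 10-12 | A 12-13 | B 13-18 | D 18-23 | B 23-28 | D 28-40 |
Completion: A=13  B=28  C=12  D=40
Turnaround (C−A): A=13  B=26  C=8  D=29

C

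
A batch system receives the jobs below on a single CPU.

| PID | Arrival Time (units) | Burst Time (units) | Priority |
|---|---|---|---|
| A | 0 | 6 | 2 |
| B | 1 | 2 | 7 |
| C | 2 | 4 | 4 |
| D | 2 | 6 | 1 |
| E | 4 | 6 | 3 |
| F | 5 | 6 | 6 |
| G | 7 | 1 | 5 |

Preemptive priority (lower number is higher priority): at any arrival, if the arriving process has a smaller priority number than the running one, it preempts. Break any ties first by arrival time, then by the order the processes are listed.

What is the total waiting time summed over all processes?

Schedule: | A 0-2 | D 2-8 | A 8-12 | E 12-18 | C 18-22 | G 22-23 | F 23-29 | B 29-31 |
Completion: A=12  B=31  C=22  D=8  E=18  F=29  G=23
Waiting = turnaround − burst: A=6, B=28, C=16, D=0, E=8, F=18, G=15
Total waiting = 6 + 28 + 16 + 0 + 8 + 18 + 15 = 91

91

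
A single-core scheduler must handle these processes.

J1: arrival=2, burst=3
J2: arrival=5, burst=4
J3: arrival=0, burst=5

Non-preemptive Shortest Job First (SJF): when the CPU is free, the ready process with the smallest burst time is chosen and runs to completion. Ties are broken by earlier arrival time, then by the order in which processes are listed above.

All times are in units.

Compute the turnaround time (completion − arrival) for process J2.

Timeline: | J3 0-5 | J1 5-8 | J2 8-12 |
Completion: J1=8  J2=12  J3=5
Turnaround (C−A): J1=6  J2=7  J3=5
Turnaround(J2) = completion − arrival = 12 − 5 = 7

7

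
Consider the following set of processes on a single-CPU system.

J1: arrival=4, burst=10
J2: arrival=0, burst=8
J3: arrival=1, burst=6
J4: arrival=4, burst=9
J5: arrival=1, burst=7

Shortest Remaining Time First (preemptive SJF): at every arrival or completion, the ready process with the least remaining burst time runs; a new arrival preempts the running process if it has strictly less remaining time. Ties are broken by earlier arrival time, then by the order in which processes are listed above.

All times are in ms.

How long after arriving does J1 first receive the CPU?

Timeline: | J2 0-1 | J3 1-7 | J2 7-14 | J5 14-21 | J4 21-30 | J1 30-40 |
Completion: J1=40  J2=14  J3=7  J4=30  J5=21
Turnaround (C−A): J1=36  J2=14  J3=6  J4=26  J5=20
Response(J1) = first start − arrival = 30 − 4 = 26

26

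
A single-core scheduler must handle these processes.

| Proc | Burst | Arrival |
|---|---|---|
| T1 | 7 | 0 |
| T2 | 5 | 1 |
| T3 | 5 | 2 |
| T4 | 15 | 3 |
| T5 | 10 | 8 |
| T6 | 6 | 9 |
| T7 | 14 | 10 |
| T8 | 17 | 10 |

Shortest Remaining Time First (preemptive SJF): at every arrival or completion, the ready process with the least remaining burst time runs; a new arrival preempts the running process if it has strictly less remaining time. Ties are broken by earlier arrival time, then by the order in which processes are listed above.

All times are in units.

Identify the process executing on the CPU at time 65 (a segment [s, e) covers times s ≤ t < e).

T8

Schedule: | T1 0-1 | T2 1-6 | T3 6-11 | T1 11-17 | T6 17-23 | T5 23-33 | T7 33-47 | T4 47-62 | T8 62-79 |
Completion: T1=17  T2=6  T3=11  T4=62  T5=33  T6=23  T7=47  T8=79
Turnaround (C−A): T1=17  T2=5  T3=9  T4=59  T5=25  T6=14  T7=37  T8=69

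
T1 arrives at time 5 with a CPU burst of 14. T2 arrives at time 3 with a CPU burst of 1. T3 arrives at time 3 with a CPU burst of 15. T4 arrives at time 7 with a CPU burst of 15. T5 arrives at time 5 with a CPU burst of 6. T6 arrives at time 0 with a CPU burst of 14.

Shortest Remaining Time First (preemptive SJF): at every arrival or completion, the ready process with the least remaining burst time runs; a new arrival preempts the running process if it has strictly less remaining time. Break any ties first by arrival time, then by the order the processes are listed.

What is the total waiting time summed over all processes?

98

Gantt: | T6 0-3 | T2 3-4 | T6 4-5 | T5 5-11 | T6 11-21 | T1 21-35 | T3 35-50 | T4 50-65 |
Completion: T1=35  T2=4  T3=50  T4=65  T5=11  T6=21
Waiting = turnaround − burst: T1=16, T2=0, T3=32, T4=43, T5=0, T6=7
Total waiting = 16 + 0 + 32 + 43 + 0 + 7 = 98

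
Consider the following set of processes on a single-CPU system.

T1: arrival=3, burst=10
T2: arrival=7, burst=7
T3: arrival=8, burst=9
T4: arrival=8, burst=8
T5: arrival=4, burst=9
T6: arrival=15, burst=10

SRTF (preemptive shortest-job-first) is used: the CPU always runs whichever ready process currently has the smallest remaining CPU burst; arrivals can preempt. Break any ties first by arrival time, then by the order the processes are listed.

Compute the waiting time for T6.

31

Timeline: | idle 0-3 | T1 3-13 | T2 13-20 | T4 20-28 | T5 28-37 | T3 37-46 | T6 46-56 |
Completion: T1=13  T2=20  T3=46  T4=28  T5=37  T6=56
Waiting(T6) = turnaround − burst = 41 − 10 = 31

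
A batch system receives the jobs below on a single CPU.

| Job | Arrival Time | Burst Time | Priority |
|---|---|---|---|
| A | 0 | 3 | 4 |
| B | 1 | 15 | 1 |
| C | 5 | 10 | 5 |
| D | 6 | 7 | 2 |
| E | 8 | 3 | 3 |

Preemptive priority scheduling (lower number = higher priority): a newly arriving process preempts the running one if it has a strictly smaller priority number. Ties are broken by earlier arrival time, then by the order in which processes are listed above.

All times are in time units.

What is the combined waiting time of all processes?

Schedule: | A 0-1 | B 1-16 | D 16-23 | E 23-26 | A 26-28 | C 28-38 |
Completion: A=28  B=16  C=38  D=23  E=26
Turnaround (C−A): A=28  B=15  C=33  D=17  E=18
Waiting = turnaround − burst: A=25, B=0, C=23, D=10, E=15
Total waiting = 25 + 0 + 23 + 10 + 15 = 73

73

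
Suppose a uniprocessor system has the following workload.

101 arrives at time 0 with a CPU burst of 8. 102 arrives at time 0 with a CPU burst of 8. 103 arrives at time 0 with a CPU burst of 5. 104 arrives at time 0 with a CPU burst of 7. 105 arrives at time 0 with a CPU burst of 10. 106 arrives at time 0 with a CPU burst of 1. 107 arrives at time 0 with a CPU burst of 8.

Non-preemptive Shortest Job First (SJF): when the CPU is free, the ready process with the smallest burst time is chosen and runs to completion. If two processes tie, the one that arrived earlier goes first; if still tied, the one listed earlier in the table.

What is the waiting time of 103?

1

Schedule: | 106 0-1 | 103 1-6 | 104 6-13 | 101 13-21 | 102 21-29 | 107 29-37 | 105 37-47 |
Completion: 101=21  102=29  103=6  104=13  105=47  106=1  107=37
Turnaround (C−A): 101=21  102=29  103=6  104=13  105=47  106=1  107=37
Waiting(103) = turnaround − burst = 6 − 5 = 1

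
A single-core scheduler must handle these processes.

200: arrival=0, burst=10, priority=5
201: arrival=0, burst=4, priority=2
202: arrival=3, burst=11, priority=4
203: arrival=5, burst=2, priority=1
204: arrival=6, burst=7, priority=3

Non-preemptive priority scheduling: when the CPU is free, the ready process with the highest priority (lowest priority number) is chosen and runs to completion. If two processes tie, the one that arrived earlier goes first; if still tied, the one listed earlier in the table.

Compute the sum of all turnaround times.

Schedule: | 201 0-4 | 202 4-15 | 203 15-17 | 204 17-24 | 200 24-34 |
Completion: 200=34  201=4  202=15  203=17  204=24
Turnaround (C−A): 200=34  201=4  202=12  203=12  204=18
Turnaround = completion − arrival: 200=34, 201=4, 202=12, 203=12, 204=18
Total turnaround = 34 + 4 + 12 + 12 + 18 = 80

80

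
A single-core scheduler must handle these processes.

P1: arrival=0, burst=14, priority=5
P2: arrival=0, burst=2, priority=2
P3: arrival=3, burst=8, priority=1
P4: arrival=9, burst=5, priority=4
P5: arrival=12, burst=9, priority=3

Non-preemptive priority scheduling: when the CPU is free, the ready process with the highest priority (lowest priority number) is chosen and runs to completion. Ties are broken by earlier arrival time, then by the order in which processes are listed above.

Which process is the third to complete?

Schedule: | P2 0-2 | P1 2-16 | P3 16-24 | P5 24-33 | P4 33-38 |
Completion: P1=16  P2=2  P3=24  P4=38  P5=33
Turnaround (C−A): P1=16  P2=2  P3=21  P4=29  P5=21
Finish order: P2 → P1 → P3 → P5 → P4

P3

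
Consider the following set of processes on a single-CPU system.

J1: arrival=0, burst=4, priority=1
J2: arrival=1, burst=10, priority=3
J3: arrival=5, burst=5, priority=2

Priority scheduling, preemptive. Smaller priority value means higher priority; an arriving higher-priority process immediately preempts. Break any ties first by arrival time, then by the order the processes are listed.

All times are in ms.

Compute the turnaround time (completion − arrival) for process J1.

4

Gantt: | J1 0-4 | J2 4-5 | J3 5-10 | J2 10-19 |
Completion: J1=4  J2=19  J3=10
Turnaround (C−A): J1=4  J2=18  J3=5
Turnaround(J1) = completion − arrival = 4 − 0 = 4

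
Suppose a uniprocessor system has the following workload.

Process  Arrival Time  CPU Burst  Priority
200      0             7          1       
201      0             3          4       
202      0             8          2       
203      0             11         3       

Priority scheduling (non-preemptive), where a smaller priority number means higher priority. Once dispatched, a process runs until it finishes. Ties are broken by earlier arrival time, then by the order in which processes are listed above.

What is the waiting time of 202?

7

Timeline: | 200 0-7 | 202 7-15 | 203 15-26 | 201 26-29 |
Completion: 200=7  201=29  202=15  203=26
Turnaround (C−A): 200=7  201=29  202=15  203=26
Waiting(202) = turnaround − burst = 15 − 8 = 7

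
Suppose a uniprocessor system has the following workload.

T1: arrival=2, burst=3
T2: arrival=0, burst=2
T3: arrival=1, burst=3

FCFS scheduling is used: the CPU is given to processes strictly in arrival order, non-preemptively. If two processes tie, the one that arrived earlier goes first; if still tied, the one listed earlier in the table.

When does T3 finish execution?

Gantt: | T2 0-2 | T3 2-5 | T1 5-8 |
Completion: T1=8  T2=2  T3=5

5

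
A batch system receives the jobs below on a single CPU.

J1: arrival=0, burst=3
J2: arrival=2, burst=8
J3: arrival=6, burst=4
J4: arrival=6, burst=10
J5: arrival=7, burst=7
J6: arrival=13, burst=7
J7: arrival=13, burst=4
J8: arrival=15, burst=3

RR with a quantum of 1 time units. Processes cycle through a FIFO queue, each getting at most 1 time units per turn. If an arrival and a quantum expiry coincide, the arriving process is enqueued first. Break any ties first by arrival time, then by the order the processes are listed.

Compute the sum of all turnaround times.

Timeline: | J1 0-2 | J2 2-3 | J1 3-4 | J2 4-6 | J3 6-7 | J4 7-8 | J2 8-9 | J5 9-10 | J3 10-11 | J4 11-12 | J2 12-13 | J5 13-14 | J3 14-15 | J4 15-16 | J6 16-17 | J7 17-18 | J2 18-19 | J5 19-20 | J8 20-21 | J3 21-22 | J4 22-23 | J6 23-24 | J7 24-25 | J2 25-26 | J5 26-27 | J8 27-28 | J4 28-29 | J6 29-30 | J7 30-31 | J2 31-32 | J5 32-33 | J8 33-34 | J4 34-35 | J6 35-36 | J7 36-37 | J5 37-38 | J4 38-39 | J6 39-40 | J5 40-41 | J4 41-42 | J6 42-43 | J4 43-44 | J6 44-45 | J4 45-46 |
Completion: J1=4  J2=32  J3=22  J4=46  J5=41  J6=45  J7=37  J8=34
Turnaround = completion − arrival: J1=4, J2=30, J3=16, J4=40, J5=34, J6=32, J7=24, J8=19
Total turnaround = 4 + 30 + 16 + 40 + 34 + 32 + 24 + 19 = 199

199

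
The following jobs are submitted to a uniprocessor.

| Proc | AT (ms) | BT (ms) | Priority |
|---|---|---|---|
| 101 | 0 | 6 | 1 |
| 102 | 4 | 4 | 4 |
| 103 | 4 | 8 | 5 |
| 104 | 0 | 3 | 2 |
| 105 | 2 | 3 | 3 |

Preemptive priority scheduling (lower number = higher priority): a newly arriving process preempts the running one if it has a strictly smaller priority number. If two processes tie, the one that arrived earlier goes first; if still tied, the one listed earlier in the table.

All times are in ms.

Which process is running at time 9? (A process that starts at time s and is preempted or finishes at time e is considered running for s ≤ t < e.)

105

Timeline: | 101 0-6 | 104 6-9 | 105 9-12 | 102 12-16 | 103 16-24 |
Completion: 101=6  102=16  103=24  104=9  105=12
Turnaround (C−A): 101=6  102=12  103=20  104=9  105=10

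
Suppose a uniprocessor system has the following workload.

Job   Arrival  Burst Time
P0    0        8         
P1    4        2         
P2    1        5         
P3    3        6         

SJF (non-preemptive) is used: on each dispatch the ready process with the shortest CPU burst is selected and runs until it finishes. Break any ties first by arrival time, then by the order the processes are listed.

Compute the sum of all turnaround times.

Schedule: | P0 0-8 | P1 8-10 | P2 10-15 | P3 15-21 |
Completion: P0=8  P1=10  P2=15  P3=21
Turnaround (C−A): P0=8  P1=6  P2=14  P3=18
Turnaround = completion − arrival: P0=8, P1=6, P2=14, P3=18
Total turnaround = 8 + 6 + 14 + 18 = 46

46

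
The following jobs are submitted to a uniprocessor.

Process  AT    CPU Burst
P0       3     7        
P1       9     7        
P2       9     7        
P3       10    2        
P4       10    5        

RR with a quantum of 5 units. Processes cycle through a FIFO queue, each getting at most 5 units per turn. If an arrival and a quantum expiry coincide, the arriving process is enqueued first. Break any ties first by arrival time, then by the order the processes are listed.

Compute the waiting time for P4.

Gantt: | idle 0-3 | P0 3-10 | P1 10-15 | P2 15-20 | P3 20-22 | P4 22-27 | P1 27-29 | P2 29-31 |
Completion: P0=10  P1=29  P2=31  P3=22  P4=27
Turnaround (C−A): P0=7  P1=20  P2=22  P3=12  P4=17
Waiting(P4) = turnaround − burst = 17 − 5 = 12

12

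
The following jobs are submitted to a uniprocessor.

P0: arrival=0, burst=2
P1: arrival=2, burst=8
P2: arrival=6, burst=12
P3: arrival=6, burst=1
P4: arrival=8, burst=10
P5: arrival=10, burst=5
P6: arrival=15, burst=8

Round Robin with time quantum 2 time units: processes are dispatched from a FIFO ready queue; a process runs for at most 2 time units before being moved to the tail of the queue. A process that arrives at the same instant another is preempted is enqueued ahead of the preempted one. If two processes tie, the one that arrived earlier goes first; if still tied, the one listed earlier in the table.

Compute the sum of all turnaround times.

149

Timeline: | P0 0-2 | P1 2-6 | P2 6-8 | P3 8-9 | P1 9-11 | P4 11-13 | P2 13-15 | P5 15-17 | P1 17-19 | P4 19-21 | P6 21-23 | P2 23-25 | P5 25-27 | P4 27-29 | P6 29-31 | P2 31-33 | P5 33-34 | P4 34-36 | P6 36-38 | P2 38-40 | P4 40-42 | P6 42-44 | P2 44-46 |
Completion: P0=2  P1=19  P2=46  P3=9  P4=42  P5=34  P6=44
Turnaround (C−A): P0=2  P1=17  P2=40  P3=3  P4=34  P5=24  P6=29
Turnaround = completion − arrival: P0=2, P1=17, P2=40, P3=3, P4=34, P5=24, P6=29
Total turnaround = 2 + 17 + 40 + 3 + 34 + 24 + 29 = 149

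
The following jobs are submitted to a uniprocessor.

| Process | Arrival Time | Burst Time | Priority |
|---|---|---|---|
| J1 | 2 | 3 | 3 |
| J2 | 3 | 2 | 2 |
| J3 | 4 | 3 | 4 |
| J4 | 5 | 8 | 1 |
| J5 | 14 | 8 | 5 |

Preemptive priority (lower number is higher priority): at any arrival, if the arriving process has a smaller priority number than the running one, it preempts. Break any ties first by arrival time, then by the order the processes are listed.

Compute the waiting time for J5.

Gantt: | idle 0-2 | J1 2-3 | J2 3-5 | J4 5-13 | J1 13-15 | J3 15-18 | J5 18-26 |
Completion: J1=15  J2=5  J3=18  J4=13  J5=26
Waiting(J5) = turnaround − burst = 12 − 8 = 4

4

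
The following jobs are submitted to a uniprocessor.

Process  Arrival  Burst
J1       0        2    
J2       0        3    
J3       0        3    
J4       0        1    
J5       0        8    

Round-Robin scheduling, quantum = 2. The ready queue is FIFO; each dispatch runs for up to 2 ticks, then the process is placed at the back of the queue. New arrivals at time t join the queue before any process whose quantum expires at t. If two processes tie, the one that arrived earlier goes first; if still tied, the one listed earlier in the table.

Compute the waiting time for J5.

Timeline: | J1 0-2 | J2 2-4 | J3 4-6 | J4 6-7 | J5 7-9 | J2 9-10 | J3 10-11 | J5 11-17 |
Completion: J1=2  J2=10  J3=11  J4=7  J5=17
Turnaround (C−A): J1=2  J2=10  J3=11  J4=7  J5=17
Waiting(J5) = turnaround − burst = 17 − 8 = 9

9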